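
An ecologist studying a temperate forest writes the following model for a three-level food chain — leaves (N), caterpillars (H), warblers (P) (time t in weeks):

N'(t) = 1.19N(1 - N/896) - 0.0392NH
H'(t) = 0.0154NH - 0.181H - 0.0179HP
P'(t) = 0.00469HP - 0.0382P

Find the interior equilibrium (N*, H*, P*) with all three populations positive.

N* ≈ 656, H* ≈ 8.14, P* ≈ 554

From dP/dt = 0: 0.00469H* = 0.0382, so H* = 8.14.
From dN/dt = 0: 1.19(1 - N*/896) = 0.0392·8.14, giving N* = 896·(1 - 0.268) = 656.
From dH/dt = 0: 0.0154·656 - 0.181 = 0.0179P*, so P* = 9.92/0.0179 = 554.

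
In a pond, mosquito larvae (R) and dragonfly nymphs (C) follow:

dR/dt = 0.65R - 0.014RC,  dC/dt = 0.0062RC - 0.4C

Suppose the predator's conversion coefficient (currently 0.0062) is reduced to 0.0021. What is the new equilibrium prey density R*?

R* ≈ 190

At the interior fixed point, setting dC/dt = 0 with C > 0 fixes R* = (predator death rate)/(RC coefficient) — independent of the other coefficients.
With the change, R* = 0.4/0.0021 = 190; it rises from 64.5.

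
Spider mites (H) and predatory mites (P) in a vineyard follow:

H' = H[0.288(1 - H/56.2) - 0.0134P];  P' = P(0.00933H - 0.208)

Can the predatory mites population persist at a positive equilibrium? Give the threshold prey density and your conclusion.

The predator equation gives dP/dt > 0 only when H > 0.208/0.00933 = 22.3.
Without the predator, H → K = 56.2. Since 56.2 > 22.3, the predator can invade and persist.

Threshold H = 22.3; K > 22.3, so yes, the predator persists.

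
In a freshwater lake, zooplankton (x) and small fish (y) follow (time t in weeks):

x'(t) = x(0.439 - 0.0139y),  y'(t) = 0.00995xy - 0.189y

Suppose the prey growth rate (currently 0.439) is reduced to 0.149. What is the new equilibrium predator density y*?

y* ≈ 10.7

At the interior fixed point, setting dx/dt = 0 with x > 0 fixes y* = (prey growth rate)/(xy coefficient) — independent of the other coefficients.
With the change, y* = 0.149/0.0139 = 10.7; it falls from 31.6.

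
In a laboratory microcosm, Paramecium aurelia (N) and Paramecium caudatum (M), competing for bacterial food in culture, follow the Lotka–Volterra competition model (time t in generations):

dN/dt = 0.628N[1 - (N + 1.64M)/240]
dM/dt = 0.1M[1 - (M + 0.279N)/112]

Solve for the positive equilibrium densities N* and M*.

Setting both brackets to zero gives the nullclines N + 1.64M = 240 and 0.279N + M = 112.
Substituting M = 112 - 0.279N into the first: N(1 - 1.64·0.279) = 240 - 1.64·112.
So N* = 56.3/0.542 = 104, and then M* = 112 - 0.279·104 = 83.

N* ≈ 104, M* ≈ 83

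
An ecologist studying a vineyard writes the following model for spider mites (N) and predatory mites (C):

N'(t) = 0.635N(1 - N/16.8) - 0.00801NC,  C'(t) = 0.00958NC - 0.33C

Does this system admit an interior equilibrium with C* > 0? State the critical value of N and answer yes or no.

Threshold N = 34.4; K < 34.4, so no, the predator goes extinct.

The predator equation gives dC/dt > 0 only when N > 0.33/0.00958 = 34.4.
Without the predator, N → K = 16.8. Since 16.8 < 34.4, the predator cannot invade.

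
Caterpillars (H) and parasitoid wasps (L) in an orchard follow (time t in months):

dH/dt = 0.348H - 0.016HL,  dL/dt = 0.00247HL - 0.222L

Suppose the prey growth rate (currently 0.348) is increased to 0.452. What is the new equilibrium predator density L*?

L* ≈ 28.2

At the interior fixed point, setting dH/dt = 0 with H > 0 fixes L* = (prey growth rate)/(HL coefficient) — independent of the other coefficients.
With the change, L* = 0.452/0.016 = 28.2; it rises from 21.7.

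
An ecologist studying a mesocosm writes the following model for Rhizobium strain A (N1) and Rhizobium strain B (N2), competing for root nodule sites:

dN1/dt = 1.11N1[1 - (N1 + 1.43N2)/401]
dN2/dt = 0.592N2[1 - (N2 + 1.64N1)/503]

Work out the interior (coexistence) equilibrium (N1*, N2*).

Setting both brackets to zero gives the nullclines N1 + 1.43N2 = 401 and 1.64N1 + N2 = 503.
Substituting N2 = 503 - 1.64N1 into the first: N1(1 - 1.43·1.64) = 401 - 1.43·503.
So N1* = -318/-1.35 = 237, and then N2* = 503 - 1.64·237 = 115.

N1* ≈ 237, N2* ≈ 115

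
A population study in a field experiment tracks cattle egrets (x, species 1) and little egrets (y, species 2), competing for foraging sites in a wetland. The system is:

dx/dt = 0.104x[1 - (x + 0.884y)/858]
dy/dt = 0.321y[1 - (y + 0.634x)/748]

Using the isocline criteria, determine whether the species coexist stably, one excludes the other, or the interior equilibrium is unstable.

stable coexistence

Compare the nullcline intercepts: K1/α12 = 858/0.884 = 971 > K2 = 748; K2/α21 = 748/0.634 = 1180 > K1 = 858.
Since both inequalities hold, each species can invade when rare, so the interior equilibrium is stable.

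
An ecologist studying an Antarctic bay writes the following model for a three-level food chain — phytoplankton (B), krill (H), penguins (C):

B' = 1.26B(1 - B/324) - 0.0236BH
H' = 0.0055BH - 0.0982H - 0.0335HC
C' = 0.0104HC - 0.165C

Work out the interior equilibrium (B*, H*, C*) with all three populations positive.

B* ≈ 228, H* ≈ 15.9, C* ≈ 34.5

From dC/dt = 0: 0.0104H* = 0.165, so H* = 15.9.
From dB/dt = 0: 1.26(1 - B*/324) = 0.0236·15.9, giving B* = 324·(1 - 0.297) = 228.
From dH/dt = 0: 0.0055·228 - 0.0982 = 0.0335C*, so C* = 1.15/0.0335 = 34.5.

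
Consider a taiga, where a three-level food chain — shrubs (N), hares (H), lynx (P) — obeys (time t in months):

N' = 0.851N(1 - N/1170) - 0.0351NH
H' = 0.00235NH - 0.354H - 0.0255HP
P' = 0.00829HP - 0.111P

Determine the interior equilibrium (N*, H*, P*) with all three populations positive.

From dP/dt = 0: 0.00829H* = 0.111, so H* = 13.4.
From dN/dt = 0: 0.851(1 - N*/1170) = 0.0351·13.4, giving N* = 1170·(1 - 0.552) = 524.
From dH/dt = 0: 0.00235·524 - 0.354 = 0.0255P*, so P* = 0.877/0.0255 = 34.4.

N* ≈ 524, H* ≈ 13.4, P* ≈ 34.4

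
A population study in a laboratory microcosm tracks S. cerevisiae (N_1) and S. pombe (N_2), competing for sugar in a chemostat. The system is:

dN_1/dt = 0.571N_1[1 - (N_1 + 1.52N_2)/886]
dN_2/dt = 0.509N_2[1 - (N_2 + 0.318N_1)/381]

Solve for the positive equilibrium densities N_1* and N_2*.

Setting both brackets to zero gives the nullclines N_1 + 1.52N_2 = 886 and 0.318N_1 + N_2 = 381.
Substituting N_2 = 381 - 0.318N_1 into the first: N_1(1 - 1.52·0.318) = 886 - 1.52·381.
So N_1* = 307/0.517 = 594, and then N_2* = 381 - 0.318·594 = 192.

N_1* ≈ 594, N_2* ≈ 192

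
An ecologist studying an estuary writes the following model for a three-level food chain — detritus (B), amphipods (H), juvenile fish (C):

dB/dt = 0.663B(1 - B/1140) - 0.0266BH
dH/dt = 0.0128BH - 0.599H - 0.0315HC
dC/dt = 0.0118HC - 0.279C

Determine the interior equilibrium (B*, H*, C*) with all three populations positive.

From dC/dt = 0: 0.0118H* = 0.279, so H* = 23.6.
From dB/dt = 0: 0.663(1 - B*/1140) = 0.0266·23.6, giving B* = 1140·(1 - 0.949) = 58.6.
From dH/dt = 0: 0.0128·58.6 - 0.599 = 0.0315C*, so C* = 0.151/0.0315 = 4.79.

B* ≈ 58.6, H* ≈ 23.6, C* ≈ 4.79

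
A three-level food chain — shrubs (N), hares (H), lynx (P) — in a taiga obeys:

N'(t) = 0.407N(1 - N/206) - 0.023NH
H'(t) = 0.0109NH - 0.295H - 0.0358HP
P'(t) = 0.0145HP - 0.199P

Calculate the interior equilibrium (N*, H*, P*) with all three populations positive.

N* ≈ 46.2, H* ≈ 13.7, P* ≈ 5.84

From dP/dt = 0: 0.0145H* = 0.199, so H* = 13.7.
From dN/dt = 0: 0.407(1 - N*/206) = 0.023·13.7, giving N* = 206·(1 - 0.776) = 46.2.
From dH/dt = 0: 0.0109·46.2 - 0.295 = 0.0358P*, so P* = 0.209/0.0358 = 5.84.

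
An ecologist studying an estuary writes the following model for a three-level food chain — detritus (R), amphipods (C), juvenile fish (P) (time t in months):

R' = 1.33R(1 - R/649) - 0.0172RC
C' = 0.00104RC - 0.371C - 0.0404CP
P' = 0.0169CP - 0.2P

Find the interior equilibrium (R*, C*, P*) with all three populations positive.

From dP/dt = 0: 0.0169C* = 0.2, so C* = 11.8.
From dR/dt = 0: 1.33(1 - R*/649) = 0.0172·11.8, giving R* = 649·(1 - 0.153) = 550.
From dC/dt = 0: 0.00104·550 - 0.371 = 0.0404P*, so P* = 0.201/0.0404 = 4.97.

R* ≈ 550, C* ≈ 11.8, P* ≈ 4.97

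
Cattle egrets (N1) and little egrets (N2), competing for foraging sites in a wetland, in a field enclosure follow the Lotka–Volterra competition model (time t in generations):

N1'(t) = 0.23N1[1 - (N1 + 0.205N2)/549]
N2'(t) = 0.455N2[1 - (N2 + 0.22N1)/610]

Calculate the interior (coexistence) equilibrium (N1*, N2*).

Setting both brackets to zero gives the nullclines N1 + 0.205N2 = 549 and 0.22N1 + N2 = 610.
Substituting N2 = 610 - 0.22N1 into the first: N1(1 - 0.205·0.22) = 549 - 0.205·610.
So N1* = 424/0.955 = 444, and then N2* = 610 - 0.22·444 = 512.

N1* ≈ 444, N2* ≈ 512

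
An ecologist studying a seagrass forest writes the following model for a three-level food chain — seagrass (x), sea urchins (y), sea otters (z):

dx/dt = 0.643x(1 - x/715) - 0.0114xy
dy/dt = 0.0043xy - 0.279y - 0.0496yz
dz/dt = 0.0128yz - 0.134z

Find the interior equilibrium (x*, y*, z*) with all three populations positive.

From dz/dt = 0: 0.0128y* = 0.134, so y* = 10.5.
From dx/dt = 0: 0.643(1 - x*/715) = 0.0114·10.5, giving x* = 715·(1 - 0.186) = 582.
From dy/dt = 0: 0.0043·582 - 0.279 = 0.0496z*, so z* = 2.22/0.0496 = 44.9.

x* ≈ 582, y* ≈ 10.5, z* ≈ 44.9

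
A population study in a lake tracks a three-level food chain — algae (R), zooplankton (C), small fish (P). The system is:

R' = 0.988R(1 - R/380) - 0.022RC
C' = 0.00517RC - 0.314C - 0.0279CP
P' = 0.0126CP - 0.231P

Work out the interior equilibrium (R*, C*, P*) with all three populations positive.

R* ≈ 225, C* ≈ 18.3, P* ≈ 30.4

From dP/dt = 0: 0.0126C* = 0.231, so C* = 18.3.
From dR/dt = 0: 0.988(1 - R*/380) = 0.022·18.3, giving R* = 380·(1 - 0.408) = 225.
From dC/dt = 0: 0.00517·225 - 0.314 = 0.0279P*, so P* = 0.849/0.0279 = 30.4.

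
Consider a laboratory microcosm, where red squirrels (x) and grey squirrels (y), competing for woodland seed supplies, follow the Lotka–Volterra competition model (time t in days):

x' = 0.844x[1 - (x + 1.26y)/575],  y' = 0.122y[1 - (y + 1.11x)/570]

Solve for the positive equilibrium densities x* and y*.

x* ≈ 359, y* ≈ 171

Setting both brackets to zero gives the nullclines x + 1.26y = 575 and 1.11x + y = 570.
Substituting y = 570 - 1.11x into the first: x(1 - 1.26·1.11) = 575 - 1.26·570.
So x* = -143/-0.399 = 359, and then y* = 570 - 1.11·359 = 171.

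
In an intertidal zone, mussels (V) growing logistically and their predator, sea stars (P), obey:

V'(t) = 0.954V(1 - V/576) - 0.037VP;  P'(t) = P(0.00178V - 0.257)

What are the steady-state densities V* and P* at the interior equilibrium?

From dP/dt = 0 with P > 0: 0.00178V* = 0.257, so V* = 144.
Substitute into dV/dt = 0: 0.954(1 - 144/576) = 0.037P*.
The bracket is 0.749, giving P* = 0.715/0.037 = 19.3.

V* ≈ 144, P* ≈ 19.3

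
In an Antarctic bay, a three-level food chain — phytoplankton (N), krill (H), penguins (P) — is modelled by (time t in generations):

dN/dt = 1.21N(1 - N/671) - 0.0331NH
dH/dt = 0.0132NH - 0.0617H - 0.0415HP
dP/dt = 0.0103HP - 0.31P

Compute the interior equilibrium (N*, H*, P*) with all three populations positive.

N* ≈ 119, H* ≈ 30.1, P* ≈ 36.2

From dP/dt = 0: 0.0103H* = 0.31, so H* = 30.1.
From dN/dt = 0: 1.21(1 - N*/671) = 0.0331·30.1, giving N* = 671·(1 - 0.823) = 119.
From dH/dt = 0: 0.0132·119 - 0.0617 = 0.0415P*, so P* = 1.5/0.0415 = 36.2.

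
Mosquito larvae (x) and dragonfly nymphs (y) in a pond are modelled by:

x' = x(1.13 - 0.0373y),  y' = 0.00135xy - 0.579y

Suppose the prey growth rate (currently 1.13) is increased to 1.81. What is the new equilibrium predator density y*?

y* ≈ 48.5

At the interior fixed point, setting dx/dt = 0 with x > 0 fixes y* = (prey growth rate)/(xy coefficient) — independent of the other coefficients.
With the change, y* = 1.81/0.0373 = 48.5; it rises from 30.3.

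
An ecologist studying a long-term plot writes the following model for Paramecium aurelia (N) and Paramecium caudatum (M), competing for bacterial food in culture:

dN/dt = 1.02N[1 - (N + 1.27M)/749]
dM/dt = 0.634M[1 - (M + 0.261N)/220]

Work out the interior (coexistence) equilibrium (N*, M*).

N* ≈ 702, M* ≈ 36.7

Setting both brackets to zero gives the nullclines N + 1.27M = 749 and 0.261N + M = 220.
Substituting M = 220 - 0.261N into the first: N(1 - 1.27·0.261) = 749 - 1.27·220.
So N* = 470/0.669 = 702, and then M* = 220 - 0.261·702 = 36.7.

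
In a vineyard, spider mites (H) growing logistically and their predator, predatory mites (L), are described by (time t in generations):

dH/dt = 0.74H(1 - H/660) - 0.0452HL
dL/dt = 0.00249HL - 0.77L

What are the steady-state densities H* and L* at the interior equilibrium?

From dL/dt = 0 with L > 0: 0.00249H* = 0.77, so H* = 309.
Substitute into dH/dt = 0: 0.74(1 - 309/660) = 0.0452L*.
The bracket is 0.531, giving L* = 0.393/0.0452 = 8.7.

H* ≈ 309, L* ≈ 8.7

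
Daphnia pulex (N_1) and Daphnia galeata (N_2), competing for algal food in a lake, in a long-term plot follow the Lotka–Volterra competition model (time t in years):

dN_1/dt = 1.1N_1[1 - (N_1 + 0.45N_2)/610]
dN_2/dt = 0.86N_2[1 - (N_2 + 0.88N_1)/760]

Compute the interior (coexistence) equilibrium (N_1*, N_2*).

Setting both brackets to zero gives the nullclines N_1 + 0.45N_2 = 610 and 0.88N_1 + N_2 = 760.
Substituting N_2 = 760 - 0.88N_1 into the first: N_1(1 - 0.45·0.88) = 610 - 0.45·760.
So N_1* = 268/0.604 = 444, and then N_2* = 760 - 0.88·444 = 370.

N_1* ≈ 444, N_2* ≈ 370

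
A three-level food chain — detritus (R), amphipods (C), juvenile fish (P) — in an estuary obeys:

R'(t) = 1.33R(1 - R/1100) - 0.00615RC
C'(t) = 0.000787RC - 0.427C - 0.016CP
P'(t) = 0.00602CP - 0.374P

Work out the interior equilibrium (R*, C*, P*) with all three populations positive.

R* ≈ 784, C* ≈ 62.1, P* ≈ 11.9

From dP/dt = 0: 0.00602C* = 0.374, so C* = 62.1.
From dR/dt = 0: 1.33(1 - R*/1100) = 0.00615·62.1, giving R* = 1100·(1 - 0.287) = 784.
From dC/dt = 0: 0.000787·784 - 0.427 = 0.016P*, so P* = 0.19/0.016 = 11.9.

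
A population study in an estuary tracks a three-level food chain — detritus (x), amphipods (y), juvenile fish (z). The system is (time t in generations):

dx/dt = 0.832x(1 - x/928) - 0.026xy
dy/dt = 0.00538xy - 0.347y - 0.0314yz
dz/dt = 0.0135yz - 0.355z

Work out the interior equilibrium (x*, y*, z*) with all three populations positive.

x* ≈ 165, y* ≈ 26.3, z* ≈ 17.3

From dz/dt = 0: 0.0135y* = 0.355, so y* = 26.3.
From dx/dt = 0: 0.832(1 - x*/928) = 0.026·26.3, giving x* = 928·(1 - 0.822) = 165.
From dy/dt = 0: 0.00538·165 - 0.347 = 0.0314z*, so z* = 0.543/0.0314 = 17.3.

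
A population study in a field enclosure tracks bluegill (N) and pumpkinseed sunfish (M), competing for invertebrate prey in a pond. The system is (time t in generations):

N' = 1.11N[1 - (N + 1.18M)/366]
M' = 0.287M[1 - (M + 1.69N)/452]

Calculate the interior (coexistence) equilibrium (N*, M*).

N* ≈ 168, M* ≈ 168

Setting both brackets to zero gives the nullclines N + 1.18M = 366 and 1.69N + M = 452.
Substituting M = 452 - 1.69N into the first: N(1 - 1.18·1.69) = 366 - 1.18·452.
So N* = -167/-0.994 = 168, and then M* = 452 - 1.69·168 = 168.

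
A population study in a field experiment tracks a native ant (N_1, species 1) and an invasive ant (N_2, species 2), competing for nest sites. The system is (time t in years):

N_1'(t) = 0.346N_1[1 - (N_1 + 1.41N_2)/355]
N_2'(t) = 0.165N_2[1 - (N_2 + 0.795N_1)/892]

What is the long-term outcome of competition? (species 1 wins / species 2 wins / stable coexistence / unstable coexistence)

Compare the nullcline intercepts: K1/α12 = 355/1.41 = 252 < K2 = 892; K2/α21 = 892/0.795 = 1120 > K1 = 355.
Since the inequalities point opposite ways, species 2 can invade but species 1 cannot.

species 2 excludes species 1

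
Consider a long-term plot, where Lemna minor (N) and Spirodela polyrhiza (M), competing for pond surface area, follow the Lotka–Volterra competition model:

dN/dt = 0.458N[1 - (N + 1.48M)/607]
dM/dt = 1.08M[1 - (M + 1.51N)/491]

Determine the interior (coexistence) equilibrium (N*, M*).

N* ≈ 96.9, M* ≈ 345

Setting both brackets to zero gives the nullclines N + 1.48M = 607 and 1.51N + M = 491.
Substituting M = 491 - 1.51N into the first: N(1 - 1.48·1.51) = 607 - 1.48·491.
So N* = -120/-1.23 = 96.9, and then M* = 491 - 1.51·96.9 = 345.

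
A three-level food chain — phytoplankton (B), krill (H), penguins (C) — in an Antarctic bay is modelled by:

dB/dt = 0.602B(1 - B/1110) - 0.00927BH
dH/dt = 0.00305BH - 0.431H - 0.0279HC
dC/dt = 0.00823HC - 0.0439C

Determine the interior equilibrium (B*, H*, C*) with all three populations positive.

From dC/dt = 0: 0.00823H* = 0.0439, so H* = 5.33.
From dB/dt = 0: 0.602(1 - B*/1110) = 0.00927·5.33, giving B* = 1110·(1 - 0.0821) = 1020.
From dH/dt = 0: 0.00305·1020 - 0.431 = 0.0279C*, so C* = 2.68/0.0279 = 95.9.

B* ≈ 1020, H* ≈ 5.33, C* ≈ 95.9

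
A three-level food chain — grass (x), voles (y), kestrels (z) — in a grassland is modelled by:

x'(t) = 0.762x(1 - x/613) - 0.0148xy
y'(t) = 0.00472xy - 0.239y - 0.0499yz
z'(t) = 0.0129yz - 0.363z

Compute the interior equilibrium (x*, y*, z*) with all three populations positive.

x* ≈ 278, y* ≈ 28.1, z* ≈ 21.5

From dz/dt = 0: 0.0129y* = 0.363, so y* = 28.1.
From dx/dt = 0: 0.762(1 - x*/613) = 0.0148·28.1, giving x* = 613·(1 - 0.547) = 278.
From dy/dt = 0: 0.00472·278 - 0.239 = 0.0499z*, so z* = 1.07/0.0499 = 21.5.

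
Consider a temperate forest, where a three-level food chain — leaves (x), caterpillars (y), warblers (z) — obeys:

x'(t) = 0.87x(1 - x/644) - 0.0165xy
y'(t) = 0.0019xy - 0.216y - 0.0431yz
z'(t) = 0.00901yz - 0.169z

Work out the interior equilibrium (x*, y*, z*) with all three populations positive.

From dz/dt = 0: 0.00901y* = 0.169, so y* = 18.8.
From dx/dt = 0: 0.87(1 - x*/644) = 0.0165·18.8, giving x* = 644·(1 - 0.356) = 415.
From dy/dt = 0: 0.0019·415 - 0.216 = 0.0431z*, so z* = 0.572/0.0431 = 13.3.

x* ≈ 415, y* ≈ 18.8, z* ≈ 13.3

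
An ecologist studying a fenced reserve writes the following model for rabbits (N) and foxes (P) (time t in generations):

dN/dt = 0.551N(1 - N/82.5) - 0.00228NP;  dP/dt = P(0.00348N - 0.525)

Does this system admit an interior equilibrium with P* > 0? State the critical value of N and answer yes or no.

The predator equation gives dP/dt > 0 only when N > 0.525/0.00348 = 151.
Without the predator, N → K = 82.5. Since 82.5 < 151, the predator cannot invade.

Threshold N = 151; K < 151, so no, the predator goes extinct.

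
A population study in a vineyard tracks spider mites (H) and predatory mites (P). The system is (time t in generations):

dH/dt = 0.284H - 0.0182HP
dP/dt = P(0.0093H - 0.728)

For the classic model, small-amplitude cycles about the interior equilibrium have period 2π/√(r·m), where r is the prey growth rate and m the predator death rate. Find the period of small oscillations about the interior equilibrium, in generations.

T ≈ 13.8 generations

Here r = 0.284 and m = 0.728, so r·m = 0.207.
ω = √0.207 = 0.455 per generation, hence T = 2π/ω ≈ 13.8 generations.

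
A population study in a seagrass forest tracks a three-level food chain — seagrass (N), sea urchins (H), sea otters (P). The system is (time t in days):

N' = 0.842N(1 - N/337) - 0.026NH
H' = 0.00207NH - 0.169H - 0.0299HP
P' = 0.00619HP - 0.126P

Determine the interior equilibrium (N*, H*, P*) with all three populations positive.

N* ≈ 125, H* ≈ 20.4, P* ≈ 3.01

From dP/dt = 0: 0.00619H* = 0.126, so H* = 20.4.
From dN/dt = 0: 0.842(1 - N*/337) = 0.026·20.4, giving N* = 337·(1 - 0.629) = 125.
From dH/dt = 0: 0.00207·125 - 0.169 = 0.0299P*, so P* = 0.0901/0.0299 = 3.01.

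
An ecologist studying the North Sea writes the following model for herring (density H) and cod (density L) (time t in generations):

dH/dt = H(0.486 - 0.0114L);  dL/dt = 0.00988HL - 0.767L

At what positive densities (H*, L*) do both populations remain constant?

Set dL/dt = 0 with L > 0: 0.00988H - 0.767 = 0, so H* = 0.767/0.00988 = 77.6.
Set dH/dt = 0 with H > 0: 0.486 - 0.0114L = 0, so L* = 0.486/0.0114 = 42.6.

H* ≈ 77.6, L* ≈ 42.6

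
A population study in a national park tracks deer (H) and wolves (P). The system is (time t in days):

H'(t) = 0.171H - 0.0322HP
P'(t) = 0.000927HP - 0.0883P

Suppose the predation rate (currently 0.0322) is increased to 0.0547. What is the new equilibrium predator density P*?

At the interior fixed point, setting dH/dt = 0 with H > 0 fixes P* = (prey growth rate)/(HP coefficient) — independent of the other coefficients.
With the change, P* = 0.171/0.0547 = 3.13; it falls from 5.31.

P* ≈ 3.13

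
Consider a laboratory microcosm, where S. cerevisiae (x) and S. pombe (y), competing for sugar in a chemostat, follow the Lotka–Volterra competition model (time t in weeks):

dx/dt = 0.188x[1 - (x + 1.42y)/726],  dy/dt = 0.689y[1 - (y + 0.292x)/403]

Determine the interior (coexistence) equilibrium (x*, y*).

x* ≈ 263, y* ≈ 326

Setting both brackets to zero gives the nullclines x + 1.42y = 726 and 0.292x + y = 403.
Substituting y = 403 - 0.292x into the first: x(1 - 1.42·0.292) = 726 - 1.42·403.
So x* = 154/0.585 = 263, and then y* = 403 - 0.292·263 = 326.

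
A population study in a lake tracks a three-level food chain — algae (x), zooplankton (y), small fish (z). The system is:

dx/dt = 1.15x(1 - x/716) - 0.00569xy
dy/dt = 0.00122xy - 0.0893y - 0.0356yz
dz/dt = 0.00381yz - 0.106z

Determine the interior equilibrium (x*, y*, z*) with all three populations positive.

x* ≈ 617, y* ≈ 27.8, z* ≈ 18.7

From dz/dt = 0: 0.00381y* = 0.106, so y* = 27.8.
From dx/dt = 0: 1.15(1 - x*/716) = 0.00569·27.8, giving x* = 716·(1 - 0.138) = 617.
From dy/dt = 0: 0.00122·617 - 0.0893 = 0.0356z*, so z* = 0.664/0.0356 = 18.7.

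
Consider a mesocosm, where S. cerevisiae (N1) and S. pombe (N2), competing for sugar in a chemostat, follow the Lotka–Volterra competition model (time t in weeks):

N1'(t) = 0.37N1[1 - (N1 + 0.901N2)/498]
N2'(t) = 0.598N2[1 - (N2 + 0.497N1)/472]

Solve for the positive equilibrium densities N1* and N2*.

N1* ≈ 132, N2* ≈ 407

Setting both brackets to zero gives the nullclines N1 + 0.901N2 = 498 and 0.497N1 + N2 = 472.
Substituting N2 = 472 - 0.497N1 into the first: N1(1 - 0.901·0.497) = 498 - 0.901·472.
So N1* = 72.7/0.552 = 132, and then N2* = 472 - 0.497·132 = 407.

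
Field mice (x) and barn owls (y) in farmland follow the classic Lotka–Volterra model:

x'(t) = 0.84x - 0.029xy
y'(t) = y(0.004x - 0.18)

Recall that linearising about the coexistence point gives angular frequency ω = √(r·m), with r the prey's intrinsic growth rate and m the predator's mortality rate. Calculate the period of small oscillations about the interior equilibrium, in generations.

T ≈ 16.2 generations

Here r = 0.84 and m = 0.18, so r·m = 0.151.
ω = √0.151 = 0.389 per generation, hence T = 2π/ω ≈ 16.2 generations.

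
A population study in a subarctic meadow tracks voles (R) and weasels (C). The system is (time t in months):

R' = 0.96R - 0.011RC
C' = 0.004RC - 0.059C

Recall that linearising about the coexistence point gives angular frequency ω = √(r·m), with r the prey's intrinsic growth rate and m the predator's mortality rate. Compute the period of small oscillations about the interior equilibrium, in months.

T ≈ 26.4 months

Here r = 0.96 and m = 0.059, so r·m = 0.0566.
ω = √0.0566 = 0.238 per month, hence T = 2π/ω ≈ 26.4 months.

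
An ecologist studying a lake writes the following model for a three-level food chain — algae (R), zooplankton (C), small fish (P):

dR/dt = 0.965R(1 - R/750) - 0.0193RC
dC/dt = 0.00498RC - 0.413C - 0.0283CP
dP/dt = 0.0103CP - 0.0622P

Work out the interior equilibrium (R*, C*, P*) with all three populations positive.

From dP/dt = 0: 0.0103C* = 0.0622, so C* = 6.04.
From dR/dt = 0: 0.965(1 - R*/750) = 0.0193·6.04, giving R* = 750·(1 - 0.121) = 659.
From dC/dt = 0: 0.00498·659 - 0.413 = 0.0283P*, so P* = 2.87/0.0283 = 101.

R* ≈ 659, C* ≈ 6.04, P* ≈ 101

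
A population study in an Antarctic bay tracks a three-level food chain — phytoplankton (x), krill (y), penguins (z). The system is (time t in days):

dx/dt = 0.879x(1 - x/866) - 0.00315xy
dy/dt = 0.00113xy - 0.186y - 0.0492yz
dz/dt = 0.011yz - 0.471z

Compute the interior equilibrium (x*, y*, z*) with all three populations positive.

From dz/dt = 0: 0.011y* = 0.471, so y* = 42.8.
From dx/dt = 0: 0.879(1 - x*/866) = 0.00315·42.8, giving x* = 866·(1 - 0.153) = 733.
From dy/dt = 0: 0.00113·733 - 0.186 = 0.0492z*, so z* = 0.642/0.0492 = 13.1.

x* ≈ 733, y* ≈ 42.8, z* ≈ 13.1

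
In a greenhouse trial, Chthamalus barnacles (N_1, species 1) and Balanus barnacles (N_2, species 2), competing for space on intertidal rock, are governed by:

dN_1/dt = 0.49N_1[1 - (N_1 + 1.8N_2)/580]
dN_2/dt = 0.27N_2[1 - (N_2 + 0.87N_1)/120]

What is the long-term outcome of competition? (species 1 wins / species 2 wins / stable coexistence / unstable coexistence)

Compare the nullcline intercepts: K1/α12 = 580/1.8 = 322 > K2 = 120; K2/α21 = 120/0.87 = 138 < K1 = 580.
Since the inequalities point opposite ways, species 1 can invade but species 2 cannot.

species 1 excludes species 2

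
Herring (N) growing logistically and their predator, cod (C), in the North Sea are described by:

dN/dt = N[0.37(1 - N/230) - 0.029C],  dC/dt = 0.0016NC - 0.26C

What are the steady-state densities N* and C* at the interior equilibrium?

From dC/dt = 0 with C > 0: 0.0016N* = 0.26, so N* = 162.
Substitute into dN/dt = 0: 0.37(1 - 162/230) = 0.029C*.
The bracket is 0.293, giving C* = 0.109/0.029 = 3.74.

N* ≈ 162, C* ≈ 3.74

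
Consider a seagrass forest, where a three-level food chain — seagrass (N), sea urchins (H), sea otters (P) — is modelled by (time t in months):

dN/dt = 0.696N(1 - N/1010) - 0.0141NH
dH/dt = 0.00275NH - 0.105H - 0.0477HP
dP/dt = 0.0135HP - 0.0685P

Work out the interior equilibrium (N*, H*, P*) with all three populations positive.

From dP/dt = 0: 0.0135H* = 0.0685, so H* = 5.07.
From dN/dt = 0: 0.696(1 - N*/1010) = 0.0141·5.07, giving N* = 1010·(1 - 0.103) = 906.
From dH/dt = 0: 0.00275·906 - 0.105 = 0.0477P*, so P* = 2.39/0.0477 = 50.

N* ≈ 906, H* ≈ 5.07, P* ≈ 50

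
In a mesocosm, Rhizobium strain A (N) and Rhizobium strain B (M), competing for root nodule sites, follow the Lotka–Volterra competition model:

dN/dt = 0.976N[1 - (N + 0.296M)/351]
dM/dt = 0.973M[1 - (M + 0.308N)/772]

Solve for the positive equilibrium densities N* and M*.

N* ≈ 135, M* ≈ 730

Setting both brackets to zero gives the nullclines N + 0.296M = 351 and 0.308N + M = 772.
Substituting M = 772 - 0.308N into the first: N(1 - 0.296·0.308) = 351 - 0.296·772.
So N* = 122/0.909 = 135, and then M* = 772 - 0.308·135 = 730.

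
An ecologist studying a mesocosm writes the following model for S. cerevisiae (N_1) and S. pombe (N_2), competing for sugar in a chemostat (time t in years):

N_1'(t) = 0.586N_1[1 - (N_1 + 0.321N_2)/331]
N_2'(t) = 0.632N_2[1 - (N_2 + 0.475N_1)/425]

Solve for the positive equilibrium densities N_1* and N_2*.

N_1* ≈ 230, N_2* ≈ 316

Setting both brackets to zero gives the nullclines N_1 + 0.321N_2 = 331 and 0.475N_1 + N_2 = 425.
Substituting N_2 = 425 - 0.475N_1 into the first: N_1(1 - 0.321·0.475) = 331 - 0.321·425.
So N_1* = 195/0.848 = 230, and then N_2* = 425 - 0.475·230 = 316.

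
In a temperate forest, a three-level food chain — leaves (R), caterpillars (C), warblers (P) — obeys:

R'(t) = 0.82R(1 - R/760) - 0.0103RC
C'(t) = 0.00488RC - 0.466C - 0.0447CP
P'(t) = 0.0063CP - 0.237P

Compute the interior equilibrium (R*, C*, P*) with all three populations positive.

From dP/dt = 0: 0.0063C* = 0.237, so C* = 37.6.
From dR/dt = 0: 0.82(1 - R*/760) = 0.0103·37.6, giving R* = 760·(1 - 0.473) = 401.
From dC/dt = 0: 0.00488·401 - 0.466 = 0.0447P*, so P* = 1.49/0.0447 = 33.3.

R* ≈ 401, C* ≈ 37.6, P* ≈ 33.3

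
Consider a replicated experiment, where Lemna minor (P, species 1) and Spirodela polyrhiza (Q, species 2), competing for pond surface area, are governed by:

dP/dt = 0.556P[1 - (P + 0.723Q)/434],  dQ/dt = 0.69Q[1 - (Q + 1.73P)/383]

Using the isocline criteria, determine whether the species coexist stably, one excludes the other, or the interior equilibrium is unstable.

Compare the nullcline intercepts: K1/α12 = 434/0.723 = 600 > K2 = 383; K2/α21 = 383/1.73 = 221 < K1 = 434.
Since the inequalities point opposite ways, species 1 can invade but species 2 cannot.

species 1 excludes species 2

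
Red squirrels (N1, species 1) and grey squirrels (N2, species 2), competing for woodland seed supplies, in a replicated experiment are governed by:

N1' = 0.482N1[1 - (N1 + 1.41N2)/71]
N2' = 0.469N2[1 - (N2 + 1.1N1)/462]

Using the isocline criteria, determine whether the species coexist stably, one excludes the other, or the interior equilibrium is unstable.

species 2 excludes species 1

Compare the nullcline intercepts: K1/α12 = 71/1.41 = 50.4 < K2 = 462; K2/α21 = 462/1.1 = 420 > K1 = 71.
Since the inequalities point opposite ways, species 2 can invade but species 1 cannot.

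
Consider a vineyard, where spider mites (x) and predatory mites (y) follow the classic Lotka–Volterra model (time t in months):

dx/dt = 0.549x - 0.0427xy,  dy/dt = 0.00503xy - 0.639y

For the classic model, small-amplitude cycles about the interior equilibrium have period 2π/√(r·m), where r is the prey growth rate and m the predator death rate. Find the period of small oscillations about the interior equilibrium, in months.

T ≈ 10.6 months

Here r = 0.549 and m = 0.639, so r·m = 0.351.
ω = √0.351 = 0.592 per month, hence T = 2π/ω ≈ 10.6 months.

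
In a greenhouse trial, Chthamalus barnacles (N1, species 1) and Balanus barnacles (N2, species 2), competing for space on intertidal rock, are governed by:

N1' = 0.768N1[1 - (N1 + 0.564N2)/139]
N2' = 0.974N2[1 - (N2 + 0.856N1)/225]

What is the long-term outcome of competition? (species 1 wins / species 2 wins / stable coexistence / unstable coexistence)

Compare the nullcline intercepts: K1/α12 = 139/0.564 = 246 > K2 = 225; K2/α21 = 225/0.856 = 263 > K1 = 139.
Since both inequalities hold, each species can invade when rare, so the interior equilibrium is stable.

stable coexistence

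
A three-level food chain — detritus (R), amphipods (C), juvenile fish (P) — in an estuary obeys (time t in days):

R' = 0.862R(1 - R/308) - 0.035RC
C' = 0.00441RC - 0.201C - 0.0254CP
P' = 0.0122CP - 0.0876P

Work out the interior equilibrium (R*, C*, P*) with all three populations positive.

R* ≈ 218, C* ≈ 7.18, P* ≈ 30

From dP/dt = 0: 0.0122C* = 0.0876, so C* = 7.18.
From dR/dt = 0: 0.862(1 - R*/308) = 0.035·7.18, giving R* = 308·(1 - 0.292) = 218.
From dC/dt = 0: 0.00441·218 - 0.201 = 0.0254P*, so P* = 0.761/0.0254 = 30.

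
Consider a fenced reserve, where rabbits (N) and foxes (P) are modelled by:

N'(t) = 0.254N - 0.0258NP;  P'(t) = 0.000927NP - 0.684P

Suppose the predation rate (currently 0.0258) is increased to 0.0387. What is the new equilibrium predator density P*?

At the interior fixed point, setting dN/dt = 0 with N > 0 fixes P* = (prey growth rate)/(NP coefficient) — independent of the other coefficients.
With the change, P* = 0.254/0.0387 = 6.56; it falls from 9.84.

P* ≈ 6.56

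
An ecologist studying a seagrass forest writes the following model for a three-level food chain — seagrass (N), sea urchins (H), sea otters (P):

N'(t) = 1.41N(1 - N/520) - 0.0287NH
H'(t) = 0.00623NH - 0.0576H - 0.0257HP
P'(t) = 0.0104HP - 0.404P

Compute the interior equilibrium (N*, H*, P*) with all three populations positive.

From dP/dt = 0: 0.0104H* = 0.404, so H* = 38.8.
From dN/dt = 0: 1.41(1 - N*/520) = 0.0287·38.8, giving N* = 520·(1 - 0.791) = 109.
From dH/dt = 0: 0.00623·109 - 0.0576 = 0.0257P*, so P* = 0.62/0.0257 = 24.1.

N* ≈ 109, H* ≈ 38.8, P* ≈ 24.1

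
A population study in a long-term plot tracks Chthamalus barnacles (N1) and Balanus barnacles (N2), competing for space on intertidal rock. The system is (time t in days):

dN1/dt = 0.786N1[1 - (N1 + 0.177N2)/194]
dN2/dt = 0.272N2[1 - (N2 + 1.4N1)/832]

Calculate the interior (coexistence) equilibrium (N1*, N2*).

Setting both brackets to zero gives the nullclines N1 + 0.177N2 = 194 and 1.4N1 + N2 = 832.
Substituting N2 = 832 - 1.4N1 into the first: N1(1 - 0.177·1.4) = 194 - 0.177·832.
So N1* = 46.7/0.752 = 62.1, and then N2* = 832 - 1.4·62.1 = 745.

N1* ≈ 62.1, N2* ≈ 745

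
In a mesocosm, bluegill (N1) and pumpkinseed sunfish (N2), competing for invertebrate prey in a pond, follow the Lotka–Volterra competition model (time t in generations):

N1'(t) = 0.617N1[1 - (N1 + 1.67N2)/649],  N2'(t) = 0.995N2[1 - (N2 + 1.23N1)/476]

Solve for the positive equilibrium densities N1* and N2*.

N1* ≈ 138, N2* ≈ 306

Setting both brackets to zero gives the nullclines N1 + 1.67N2 = 649 and 1.23N1 + N2 = 476.
Substituting N2 = 476 - 1.23N1 into the first: N1(1 - 1.67·1.23) = 649 - 1.67·476.
So N1* = -146/-1.05 = 138, and then N2* = 476 - 1.23·138 = 306.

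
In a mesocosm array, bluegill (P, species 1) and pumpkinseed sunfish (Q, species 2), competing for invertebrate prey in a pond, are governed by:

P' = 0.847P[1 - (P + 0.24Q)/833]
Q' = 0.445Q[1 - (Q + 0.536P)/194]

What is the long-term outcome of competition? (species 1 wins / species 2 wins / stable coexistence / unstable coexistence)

Compare the nullcline intercepts: K1/α12 = 833/0.24 = 3470 > K2 = 194; K2/α21 = 194/0.536 = 362 < K1 = 833.
Since the inequalities point opposite ways, species 1 can invade but species 2 cannot.

species 1 excludes species 2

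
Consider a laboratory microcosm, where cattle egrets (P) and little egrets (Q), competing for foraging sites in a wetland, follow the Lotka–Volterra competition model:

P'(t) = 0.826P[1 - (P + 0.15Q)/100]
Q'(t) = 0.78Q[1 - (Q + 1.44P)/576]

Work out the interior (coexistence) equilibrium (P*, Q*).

Setting both brackets to zero gives the nullclines P + 0.15Q = 100 and 1.44P + Q = 576.
Substituting Q = 576 - 1.44P into the first: P(1 - 0.15·1.44) = 100 - 0.15·576.
So P* = 13.6/0.784 = 17.3, and then Q* = 576 - 1.44·17.3 = 551.

P* ≈ 17.3, Q* ≈ 551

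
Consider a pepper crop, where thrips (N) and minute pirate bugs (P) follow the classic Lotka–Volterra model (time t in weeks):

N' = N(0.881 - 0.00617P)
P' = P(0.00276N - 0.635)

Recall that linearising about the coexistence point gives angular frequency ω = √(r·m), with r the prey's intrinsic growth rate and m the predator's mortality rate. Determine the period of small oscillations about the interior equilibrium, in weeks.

Here r = 0.881 and m = 0.635, so r·m = 0.559.
ω = √0.559 = 0.748 per week, hence T = 2π/ω ≈ 8.4 weeks.

T ≈ 8.4 weeks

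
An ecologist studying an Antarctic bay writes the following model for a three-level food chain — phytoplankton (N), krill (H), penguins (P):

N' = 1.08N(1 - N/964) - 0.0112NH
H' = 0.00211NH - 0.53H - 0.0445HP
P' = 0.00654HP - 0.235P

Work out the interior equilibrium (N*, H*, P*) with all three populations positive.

N* ≈ 605, H* ≈ 35.9, P* ≈ 16.8

From dP/dt = 0: 0.00654H* = 0.235, so H* = 35.9.
From dN/dt = 0: 1.08(1 - N*/964) = 0.0112·35.9, giving N* = 964·(1 - 0.373) = 605.
From dH/dt = 0: 0.00211·605 - 0.53 = 0.0445P*, so P* = 0.746/0.0445 = 16.8.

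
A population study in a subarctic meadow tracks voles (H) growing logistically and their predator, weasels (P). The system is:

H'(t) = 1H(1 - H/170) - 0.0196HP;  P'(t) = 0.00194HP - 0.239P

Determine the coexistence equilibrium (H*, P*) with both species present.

H* ≈ 123, P* ≈ 14

From dP/dt = 0 with P > 0: 0.00194H* = 0.239, so H* = 123.
Substitute into dH/dt = 0: 1(1 - 123/170) = 0.0196P*.
The bracket is 0.275, giving P* = 0.275/0.0196 = 14.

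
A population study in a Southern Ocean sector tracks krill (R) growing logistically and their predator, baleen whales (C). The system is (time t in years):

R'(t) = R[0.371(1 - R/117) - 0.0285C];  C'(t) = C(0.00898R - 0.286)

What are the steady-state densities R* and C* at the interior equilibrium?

R* ≈ 31.8, C* ≈ 9.47

From dC/dt = 0 with C > 0: 0.00898R* = 0.286, so R* = 31.8.
Substitute into dR/dt = 0: 0.371(1 - 31.8/117) = 0.0285C*.
The bracket is 0.728, giving C* = 0.27/0.0285 = 9.47.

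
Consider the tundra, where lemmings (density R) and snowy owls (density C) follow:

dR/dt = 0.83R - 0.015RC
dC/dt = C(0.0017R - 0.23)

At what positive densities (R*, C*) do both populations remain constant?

Set dC/dt = 0 with C > 0: 0.0017R - 0.23 = 0, so R* = 0.23/0.0017 = 135.
Set dR/dt = 0 with R > 0: 0.83 - 0.015C = 0, so C* = 0.83/0.015 = 55.3.

R* ≈ 135, C* ≈ 55.3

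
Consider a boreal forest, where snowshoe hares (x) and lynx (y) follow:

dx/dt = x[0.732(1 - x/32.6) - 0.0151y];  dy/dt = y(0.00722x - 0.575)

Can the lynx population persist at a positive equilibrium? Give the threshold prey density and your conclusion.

Threshold x = 79.6; K < 79.6, so no, the predator goes extinct.

The predator equation gives dy/dt > 0 only when x > 0.575/0.00722 = 79.6.
Without the predator, x → K = 32.6. Since 32.6 < 79.6, the predator cannot invade.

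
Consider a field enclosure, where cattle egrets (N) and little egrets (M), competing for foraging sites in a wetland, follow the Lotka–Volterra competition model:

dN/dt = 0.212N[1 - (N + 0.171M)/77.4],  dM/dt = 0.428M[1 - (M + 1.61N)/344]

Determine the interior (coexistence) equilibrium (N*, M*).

Setting both brackets to zero gives the nullclines N + 0.171M = 77.4 and 1.61N + M = 344.
Substituting M = 344 - 1.61N into the first: N(1 - 0.171·1.61) = 77.4 - 0.171·344.
So N* = 18.6/0.725 = 25.6, and then M* = 344 - 1.61·25.6 = 303.

N* ≈ 25.6, M* ≈ 303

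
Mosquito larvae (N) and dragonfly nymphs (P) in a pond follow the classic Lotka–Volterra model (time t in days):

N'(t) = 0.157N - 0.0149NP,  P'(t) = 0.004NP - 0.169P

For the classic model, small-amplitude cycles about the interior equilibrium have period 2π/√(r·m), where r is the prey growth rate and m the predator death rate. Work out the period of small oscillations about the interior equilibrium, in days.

Here r = 0.157 and m = 0.169, so r·m = 0.0265.
ω = √0.0265 = 0.163 per day, hence T = 2π/ω ≈ 38.6 days.

T ≈ 38.6 days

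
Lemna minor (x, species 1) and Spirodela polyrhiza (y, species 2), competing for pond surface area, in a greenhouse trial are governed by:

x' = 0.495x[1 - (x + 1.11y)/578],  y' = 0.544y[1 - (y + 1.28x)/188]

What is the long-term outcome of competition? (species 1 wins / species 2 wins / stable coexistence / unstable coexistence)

Compare the nullcline intercepts: K1/α12 = 578/1.11 = 521 > K2 = 188; K2/α21 = 188/1.28 = 147 < K1 = 578.
Since the inequalities point opposite ways, species 1 can invade but species 2 cannot.

species 1 excludes species 2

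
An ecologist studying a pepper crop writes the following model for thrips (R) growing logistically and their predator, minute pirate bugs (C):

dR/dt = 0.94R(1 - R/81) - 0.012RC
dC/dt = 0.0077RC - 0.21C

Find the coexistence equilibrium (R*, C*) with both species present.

R* ≈ 27.3, C* ≈ 52

From dC/dt = 0 with C > 0: 0.0077R* = 0.21, so R* = 27.3.
Substitute into dR/dt = 0: 0.94(1 - 27.3/81) = 0.012C*.
The bracket is 0.663, giving C* = 0.624/0.012 = 52.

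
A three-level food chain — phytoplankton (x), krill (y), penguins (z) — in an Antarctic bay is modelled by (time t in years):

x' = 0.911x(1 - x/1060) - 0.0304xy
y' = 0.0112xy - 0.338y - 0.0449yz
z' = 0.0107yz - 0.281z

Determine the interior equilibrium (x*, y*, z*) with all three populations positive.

x* ≈ 131, y* ≈ 26.3, z* ≈ 25.2

From dz/dt = 0: 0.0107y* = 0.281, so y* = 26.3.
From dx/dt = 0: 0.911(1 - x*/1060) = 0.0304·26.3, giving x* = 1060·(1 - 0.876) = 131.
From dy/dt = 0: 0.0112·131 - 0.338 = 0.0449z*, so z* = 1.13/0.0449 = 25.2.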